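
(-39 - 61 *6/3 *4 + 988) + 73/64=29577/64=462.14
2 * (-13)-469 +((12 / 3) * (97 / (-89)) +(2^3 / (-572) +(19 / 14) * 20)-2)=-42248737 / 89089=-474.23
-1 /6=-0.17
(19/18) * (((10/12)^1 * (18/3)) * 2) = 95/9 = 10.56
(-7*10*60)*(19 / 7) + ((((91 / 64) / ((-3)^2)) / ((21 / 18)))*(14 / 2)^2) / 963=-1053906563 / 92448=-11399.99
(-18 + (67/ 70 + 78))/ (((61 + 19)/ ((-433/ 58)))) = -1847611/ 324800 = -5.69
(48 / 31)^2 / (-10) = -1152 / 4805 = -0.24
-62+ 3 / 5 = -307 / 5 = -61.40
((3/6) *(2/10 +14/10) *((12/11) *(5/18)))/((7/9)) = 24/77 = 0.31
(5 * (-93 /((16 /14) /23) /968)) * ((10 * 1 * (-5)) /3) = 623875 /3872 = 161.12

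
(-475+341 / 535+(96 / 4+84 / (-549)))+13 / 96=-1411023169 / 3132960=-450.38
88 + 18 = 106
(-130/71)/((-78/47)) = 235/213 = 1.10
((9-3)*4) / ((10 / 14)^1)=33.60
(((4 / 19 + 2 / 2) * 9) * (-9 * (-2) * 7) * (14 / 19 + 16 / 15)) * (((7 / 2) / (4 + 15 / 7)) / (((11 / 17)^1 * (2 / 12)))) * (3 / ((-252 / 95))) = -132944301 / 8987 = -14792.96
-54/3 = -18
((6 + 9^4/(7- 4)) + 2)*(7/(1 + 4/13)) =199745/17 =11749.71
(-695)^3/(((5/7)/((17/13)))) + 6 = -7989716447/13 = -614593572.85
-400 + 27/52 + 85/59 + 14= -1178235/3068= -384.04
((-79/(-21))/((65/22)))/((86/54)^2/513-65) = -9848061/502705840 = -0.02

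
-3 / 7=-0.43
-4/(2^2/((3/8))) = -3/8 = -0.38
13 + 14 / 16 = 111 / 8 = 13.88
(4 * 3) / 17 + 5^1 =97 / 17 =5.71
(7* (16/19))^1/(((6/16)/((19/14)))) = 64/3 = 21.33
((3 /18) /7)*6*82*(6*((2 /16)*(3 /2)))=369 /28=13.18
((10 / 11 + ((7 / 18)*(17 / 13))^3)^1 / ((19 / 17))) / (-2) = -2493318413 / 5355793872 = -0.47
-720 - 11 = -731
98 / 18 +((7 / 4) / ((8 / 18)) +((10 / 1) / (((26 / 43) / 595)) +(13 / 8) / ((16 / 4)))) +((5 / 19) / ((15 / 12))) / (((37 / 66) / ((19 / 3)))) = 1364854211 / 138528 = 9852.55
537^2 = 288369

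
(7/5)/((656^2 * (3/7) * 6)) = 49/38730240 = 0.00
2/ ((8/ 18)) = 9/ 2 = 4.50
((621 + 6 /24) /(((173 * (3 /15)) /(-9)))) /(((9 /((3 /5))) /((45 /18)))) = -37275 /1384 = -26.93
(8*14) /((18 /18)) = 112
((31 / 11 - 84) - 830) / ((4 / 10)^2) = -250575 / 44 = -5694.89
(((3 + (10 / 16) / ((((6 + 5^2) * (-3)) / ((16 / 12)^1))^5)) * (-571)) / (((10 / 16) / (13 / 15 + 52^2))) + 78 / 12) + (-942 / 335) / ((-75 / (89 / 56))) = -8816738120810574923876309 / 1189282745760196500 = -7413492.00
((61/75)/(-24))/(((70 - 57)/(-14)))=427/11700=0.04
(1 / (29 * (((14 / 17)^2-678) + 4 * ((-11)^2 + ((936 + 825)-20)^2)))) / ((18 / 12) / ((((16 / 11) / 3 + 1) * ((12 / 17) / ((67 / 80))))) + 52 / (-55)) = 49846720 / 4436039086895991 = 0.00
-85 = -85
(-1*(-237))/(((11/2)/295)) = 139830/11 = 12711.82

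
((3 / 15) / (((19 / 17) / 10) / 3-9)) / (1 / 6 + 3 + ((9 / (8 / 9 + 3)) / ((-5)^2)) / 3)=-76500 / 10961911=-0.01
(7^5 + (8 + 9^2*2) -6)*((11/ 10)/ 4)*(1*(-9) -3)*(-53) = 29682279/ 10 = 2968227.90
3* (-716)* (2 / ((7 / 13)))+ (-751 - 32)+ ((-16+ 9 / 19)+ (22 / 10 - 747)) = -6331872 / 665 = -9521.61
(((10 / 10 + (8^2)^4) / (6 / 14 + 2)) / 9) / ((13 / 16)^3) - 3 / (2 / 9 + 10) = 44255336580001 / 30924972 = 1431055.03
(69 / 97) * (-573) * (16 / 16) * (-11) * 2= 8967.15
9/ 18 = 1/ 2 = 0.50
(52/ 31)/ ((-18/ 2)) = -52/ 279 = -0.19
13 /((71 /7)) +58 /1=4209 /71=59.28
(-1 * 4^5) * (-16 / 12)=4096 / 3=1365.33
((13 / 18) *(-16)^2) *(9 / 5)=1664 / 5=332.80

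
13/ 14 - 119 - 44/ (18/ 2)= -15493/ 126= -122.96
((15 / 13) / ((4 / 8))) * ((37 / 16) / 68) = 555 / 7072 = 0.08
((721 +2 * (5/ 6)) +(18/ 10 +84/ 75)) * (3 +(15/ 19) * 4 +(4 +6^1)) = 16706633/ 1425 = 11723.95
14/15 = 0.93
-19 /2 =-9.50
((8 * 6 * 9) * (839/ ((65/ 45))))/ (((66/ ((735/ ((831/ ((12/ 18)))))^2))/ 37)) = 536646549600/ 10972247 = 48909.45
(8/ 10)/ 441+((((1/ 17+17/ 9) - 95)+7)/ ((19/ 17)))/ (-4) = 19.25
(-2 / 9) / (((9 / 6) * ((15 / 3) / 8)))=-0.24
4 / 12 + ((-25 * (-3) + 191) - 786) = -1559 / 3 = -519.67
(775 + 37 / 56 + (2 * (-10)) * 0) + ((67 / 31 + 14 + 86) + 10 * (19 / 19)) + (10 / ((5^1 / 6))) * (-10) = 1332939 / 1736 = 767.82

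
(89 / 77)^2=7921 / 5929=1.34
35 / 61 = 0.57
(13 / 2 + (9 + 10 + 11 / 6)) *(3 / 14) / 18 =41 / 126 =0.33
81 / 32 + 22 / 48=287 / 96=2.99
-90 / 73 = -1.23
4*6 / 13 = 24 / 13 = 1.85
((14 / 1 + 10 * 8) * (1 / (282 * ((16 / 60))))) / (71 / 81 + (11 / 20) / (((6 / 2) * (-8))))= 16200 / 11063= 1.46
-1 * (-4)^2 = -16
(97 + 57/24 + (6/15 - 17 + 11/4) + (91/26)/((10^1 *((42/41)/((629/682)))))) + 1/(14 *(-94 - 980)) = 1760502479/20509104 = 85.84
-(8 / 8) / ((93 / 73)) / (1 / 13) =-949 / 93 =-10.20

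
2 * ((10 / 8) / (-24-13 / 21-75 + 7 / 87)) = -3045 / 121238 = -0.03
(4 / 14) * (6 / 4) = 3 / 7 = 0.43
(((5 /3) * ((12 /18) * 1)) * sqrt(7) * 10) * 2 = 200 * sqrt(7) /9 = 58.79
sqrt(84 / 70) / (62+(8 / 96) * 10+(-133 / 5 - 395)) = -6 * sqrt(30) / 10763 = -0.00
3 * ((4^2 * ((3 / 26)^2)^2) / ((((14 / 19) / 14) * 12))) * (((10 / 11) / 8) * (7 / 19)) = 2835 / 5026736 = 0.00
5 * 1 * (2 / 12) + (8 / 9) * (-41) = -641 / 18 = -35.61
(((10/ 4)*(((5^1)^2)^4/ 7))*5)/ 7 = 99649.23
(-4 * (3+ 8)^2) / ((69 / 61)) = -29524 / 69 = -427.88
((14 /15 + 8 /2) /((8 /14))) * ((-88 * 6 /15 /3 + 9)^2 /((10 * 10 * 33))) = 435379 /22275000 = 0.02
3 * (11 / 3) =11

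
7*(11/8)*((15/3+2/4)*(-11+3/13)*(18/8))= -266805/208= -1282.72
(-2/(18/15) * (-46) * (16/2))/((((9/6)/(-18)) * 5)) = -1472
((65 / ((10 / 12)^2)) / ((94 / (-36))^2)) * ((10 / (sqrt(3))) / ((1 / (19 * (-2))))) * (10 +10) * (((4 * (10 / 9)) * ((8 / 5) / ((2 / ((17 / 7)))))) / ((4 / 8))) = -9287516160 * sqrt(3) / 15463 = -1040318.82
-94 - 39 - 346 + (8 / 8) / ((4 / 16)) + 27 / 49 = -23248 / 49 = -474.45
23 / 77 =0.30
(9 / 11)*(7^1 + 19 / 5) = 8.84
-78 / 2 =-39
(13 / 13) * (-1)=-1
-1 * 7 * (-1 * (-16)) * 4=-448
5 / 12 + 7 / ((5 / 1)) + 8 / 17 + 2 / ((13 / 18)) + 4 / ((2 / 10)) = 332249 / 13260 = 25.06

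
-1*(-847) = 847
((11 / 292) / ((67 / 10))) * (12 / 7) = 330 / 34237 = 0.01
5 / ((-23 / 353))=-1765 / 23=-76.74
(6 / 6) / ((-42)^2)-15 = -26459 / 1764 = -15.00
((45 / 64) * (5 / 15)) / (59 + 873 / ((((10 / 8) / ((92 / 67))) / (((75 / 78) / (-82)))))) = 0.00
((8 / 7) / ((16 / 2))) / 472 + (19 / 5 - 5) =-19819 / 16520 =-1.20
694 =694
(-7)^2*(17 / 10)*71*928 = 27442352 / 5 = 5488470.40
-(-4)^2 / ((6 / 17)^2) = -1156 / 9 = -128.44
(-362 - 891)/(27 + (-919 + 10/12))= 7518/5347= 1.41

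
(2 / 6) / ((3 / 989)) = 989 / 9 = 109.89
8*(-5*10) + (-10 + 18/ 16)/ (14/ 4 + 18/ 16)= -14871/ 37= -401.92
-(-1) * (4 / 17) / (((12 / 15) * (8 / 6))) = 15 / 68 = 0.22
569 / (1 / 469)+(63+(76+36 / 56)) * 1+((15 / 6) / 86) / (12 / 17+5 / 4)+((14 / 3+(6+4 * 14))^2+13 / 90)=69857791441 / 257355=271445.25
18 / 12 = 3 / 2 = 1.50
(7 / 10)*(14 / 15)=49 / 75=0.65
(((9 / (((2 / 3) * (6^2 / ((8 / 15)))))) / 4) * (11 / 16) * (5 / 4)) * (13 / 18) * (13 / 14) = 1859 / 64512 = 0.03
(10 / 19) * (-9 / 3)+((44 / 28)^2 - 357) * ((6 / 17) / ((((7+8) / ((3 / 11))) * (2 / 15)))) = -18.64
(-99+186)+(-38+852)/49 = 5077/49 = 103.61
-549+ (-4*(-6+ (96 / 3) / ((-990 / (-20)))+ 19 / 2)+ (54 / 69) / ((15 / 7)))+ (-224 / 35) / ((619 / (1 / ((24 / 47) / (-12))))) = -3981575599 / 7047315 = -564.98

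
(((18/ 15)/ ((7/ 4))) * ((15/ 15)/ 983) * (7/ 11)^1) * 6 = 144/ 54065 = 0.00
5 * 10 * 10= 500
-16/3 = -5.33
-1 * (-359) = 359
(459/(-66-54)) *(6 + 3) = -1377/40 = -34.42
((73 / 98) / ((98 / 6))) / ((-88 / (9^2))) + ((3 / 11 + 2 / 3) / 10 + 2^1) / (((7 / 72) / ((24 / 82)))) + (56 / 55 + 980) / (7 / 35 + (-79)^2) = 6.42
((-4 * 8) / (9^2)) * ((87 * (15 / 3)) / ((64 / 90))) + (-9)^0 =-722 / 3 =-240.67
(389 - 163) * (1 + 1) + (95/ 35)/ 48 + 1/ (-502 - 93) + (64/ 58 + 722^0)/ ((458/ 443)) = 86125760807/ 189666960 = 454.09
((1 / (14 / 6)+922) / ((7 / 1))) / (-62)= -6457 / 3038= -2.13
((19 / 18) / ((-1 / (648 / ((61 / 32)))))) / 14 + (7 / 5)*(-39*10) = -244086 / 427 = -571.63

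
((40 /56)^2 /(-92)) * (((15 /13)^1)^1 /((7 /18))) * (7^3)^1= -3375 /598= -5.64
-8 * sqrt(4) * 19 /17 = -304 /17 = -17.88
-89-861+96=-854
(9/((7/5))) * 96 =4320/7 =617.14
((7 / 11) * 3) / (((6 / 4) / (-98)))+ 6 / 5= -6794 / 55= -123.53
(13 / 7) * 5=65 / 7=9.29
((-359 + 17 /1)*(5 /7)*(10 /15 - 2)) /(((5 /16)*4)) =260.57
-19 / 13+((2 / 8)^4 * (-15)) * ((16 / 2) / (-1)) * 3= -23 / 416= -0.06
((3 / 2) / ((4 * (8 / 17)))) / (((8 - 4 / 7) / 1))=357 / 3328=0.11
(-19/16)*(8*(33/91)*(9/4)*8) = -5643/91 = -62.01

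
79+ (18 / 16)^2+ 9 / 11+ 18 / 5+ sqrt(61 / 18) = sqrt(122) / 6+ 298087 / 3520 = 86.52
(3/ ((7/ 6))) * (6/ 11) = 108/ 77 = 1.40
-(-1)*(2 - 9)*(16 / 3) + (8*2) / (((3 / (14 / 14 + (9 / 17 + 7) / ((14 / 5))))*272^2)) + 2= -35.33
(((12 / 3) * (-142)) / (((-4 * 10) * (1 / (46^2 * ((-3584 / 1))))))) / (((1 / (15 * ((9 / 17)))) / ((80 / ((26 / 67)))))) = -38961939824640 / 221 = -176298370247.24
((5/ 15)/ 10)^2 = 1/ 900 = 0.00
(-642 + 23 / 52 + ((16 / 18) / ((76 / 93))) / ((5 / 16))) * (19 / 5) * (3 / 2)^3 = -85106709 / 10400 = -8183.34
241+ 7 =248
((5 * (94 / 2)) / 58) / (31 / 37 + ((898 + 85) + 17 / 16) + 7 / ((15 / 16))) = 1043400 / 255554351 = 0.00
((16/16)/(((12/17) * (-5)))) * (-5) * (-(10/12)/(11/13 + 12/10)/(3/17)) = -93925/28728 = -3.27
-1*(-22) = 22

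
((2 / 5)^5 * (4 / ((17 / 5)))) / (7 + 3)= 64 / 53125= 0.00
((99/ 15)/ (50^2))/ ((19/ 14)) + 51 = 6056481/ 118750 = 51.00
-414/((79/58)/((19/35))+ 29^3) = -456228/26879443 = -0.02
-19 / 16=-1.19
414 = 414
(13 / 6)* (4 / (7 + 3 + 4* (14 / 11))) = 143 / 249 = 0.57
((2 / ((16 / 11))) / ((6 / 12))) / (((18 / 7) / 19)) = 1463 / 72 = 20.32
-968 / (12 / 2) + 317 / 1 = 467 / 3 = 155.67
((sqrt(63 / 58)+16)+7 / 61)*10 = 15*sqrt(406) / 29+9830 / 61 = 171.57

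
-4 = -4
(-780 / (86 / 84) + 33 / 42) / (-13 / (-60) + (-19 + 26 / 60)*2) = 2749002 / 133343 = 20.62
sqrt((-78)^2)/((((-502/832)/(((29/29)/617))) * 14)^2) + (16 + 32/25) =507688902165552/29380139919025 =17.28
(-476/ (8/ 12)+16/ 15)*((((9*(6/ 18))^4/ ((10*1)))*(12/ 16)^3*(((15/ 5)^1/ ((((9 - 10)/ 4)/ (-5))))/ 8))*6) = -109630.21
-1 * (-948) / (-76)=-237 / 19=-12.47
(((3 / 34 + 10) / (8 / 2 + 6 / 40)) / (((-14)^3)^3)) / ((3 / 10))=-25 / 63745051776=-0.00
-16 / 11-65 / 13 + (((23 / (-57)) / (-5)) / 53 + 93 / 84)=-24870851 / 4652340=-5.35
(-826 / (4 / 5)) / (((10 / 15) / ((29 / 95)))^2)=-3125997 / 14440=-216.48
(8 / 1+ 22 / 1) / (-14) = -15 / 7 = -2.14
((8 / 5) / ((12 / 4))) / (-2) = -4 / 15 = -0.27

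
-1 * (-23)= 23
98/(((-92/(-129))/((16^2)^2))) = 207126528/23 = 9005501.22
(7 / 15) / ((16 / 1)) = 7 / 240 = 0.03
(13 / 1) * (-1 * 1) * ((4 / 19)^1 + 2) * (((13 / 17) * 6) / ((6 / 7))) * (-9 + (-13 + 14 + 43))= -1739010 / 323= -5383.93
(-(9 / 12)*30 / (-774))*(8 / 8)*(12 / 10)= 0.03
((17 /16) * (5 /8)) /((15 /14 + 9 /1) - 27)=-595 /15168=-0.04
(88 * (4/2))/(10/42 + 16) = 336/31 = 10.84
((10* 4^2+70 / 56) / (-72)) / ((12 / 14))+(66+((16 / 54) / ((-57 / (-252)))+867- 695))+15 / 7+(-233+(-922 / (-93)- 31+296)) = 74083101 / 263872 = 280.75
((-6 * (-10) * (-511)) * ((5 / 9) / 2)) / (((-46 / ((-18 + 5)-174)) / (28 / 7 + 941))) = -752511375 / 23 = -32717885.87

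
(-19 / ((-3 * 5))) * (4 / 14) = 38 / 105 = 0.36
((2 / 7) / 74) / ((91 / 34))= 34 / 23569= 0.00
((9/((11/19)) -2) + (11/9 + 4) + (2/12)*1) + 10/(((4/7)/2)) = 10679/198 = 53.93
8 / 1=8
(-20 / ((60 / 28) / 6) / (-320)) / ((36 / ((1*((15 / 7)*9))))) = 0.09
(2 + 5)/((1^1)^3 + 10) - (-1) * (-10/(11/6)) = -53/11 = -4.82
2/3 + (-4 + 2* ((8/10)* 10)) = 12.67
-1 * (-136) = 136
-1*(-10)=10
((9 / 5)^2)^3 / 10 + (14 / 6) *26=30031823 / 468750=64.07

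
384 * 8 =3072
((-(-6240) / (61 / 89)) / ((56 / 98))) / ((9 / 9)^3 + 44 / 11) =194376 / 61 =3186.49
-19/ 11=-1.73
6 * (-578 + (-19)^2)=-1302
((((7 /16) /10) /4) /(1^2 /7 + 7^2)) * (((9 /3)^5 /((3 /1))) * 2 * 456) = 226233 /13760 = 16.44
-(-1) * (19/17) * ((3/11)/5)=57/935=0.06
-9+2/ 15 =-133/ 15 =-8.87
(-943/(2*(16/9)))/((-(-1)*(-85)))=8487/2720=3.12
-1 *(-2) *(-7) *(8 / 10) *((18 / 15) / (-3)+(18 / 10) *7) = -136.64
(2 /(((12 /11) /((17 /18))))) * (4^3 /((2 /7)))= 10472 /27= 387.85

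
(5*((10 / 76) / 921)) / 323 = 25 / 11304354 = 0.00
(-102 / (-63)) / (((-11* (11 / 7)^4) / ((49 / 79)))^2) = 67229109262 / 485626400804523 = 0.00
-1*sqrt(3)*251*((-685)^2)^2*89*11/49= -54102670114480625*sqrt(3)/49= -1912419866600382.23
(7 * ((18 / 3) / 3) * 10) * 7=980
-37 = -37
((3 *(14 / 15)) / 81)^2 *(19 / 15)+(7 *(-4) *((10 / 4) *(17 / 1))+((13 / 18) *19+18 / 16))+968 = -4077358333 / 19683000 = -207.15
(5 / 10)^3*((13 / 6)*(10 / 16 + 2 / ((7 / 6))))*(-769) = -1309607 / 2688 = -487.20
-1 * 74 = -74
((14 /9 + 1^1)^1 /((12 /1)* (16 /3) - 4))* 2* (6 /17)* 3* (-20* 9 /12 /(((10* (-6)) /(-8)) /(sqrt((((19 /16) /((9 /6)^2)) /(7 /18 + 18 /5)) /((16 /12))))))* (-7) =161* sqrt(204630) /183090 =0.40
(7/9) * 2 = 14/9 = 1.56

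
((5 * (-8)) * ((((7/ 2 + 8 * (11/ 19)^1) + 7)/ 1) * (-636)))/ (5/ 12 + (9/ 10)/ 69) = 10093320000/ 11267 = 895830.30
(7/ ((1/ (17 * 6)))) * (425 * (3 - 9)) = -1820700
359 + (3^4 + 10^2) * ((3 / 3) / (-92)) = 32847 / 92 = 357.03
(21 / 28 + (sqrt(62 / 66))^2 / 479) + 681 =43105813 / 63228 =681.75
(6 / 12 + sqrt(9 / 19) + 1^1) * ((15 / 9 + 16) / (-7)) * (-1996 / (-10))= -26447 / 35 - 52894 * sqrt(19) / 665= -1102.33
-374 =-374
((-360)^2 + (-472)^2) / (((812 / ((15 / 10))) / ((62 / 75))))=2730976 / 5075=538.12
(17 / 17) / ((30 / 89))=89 / 30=2.97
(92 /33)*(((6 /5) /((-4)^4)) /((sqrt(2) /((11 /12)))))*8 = 23*sqrt(2) /480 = 0.07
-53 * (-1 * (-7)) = -371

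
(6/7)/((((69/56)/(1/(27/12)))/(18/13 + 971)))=809024/2691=300.64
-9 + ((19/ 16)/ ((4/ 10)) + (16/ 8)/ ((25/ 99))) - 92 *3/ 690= 1.49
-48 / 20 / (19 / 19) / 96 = -1 / 40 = -0.02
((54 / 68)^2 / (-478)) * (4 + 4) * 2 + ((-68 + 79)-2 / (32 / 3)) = 11925955 / 1105136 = 10.79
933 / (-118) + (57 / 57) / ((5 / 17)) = -2659 / 590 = -4.51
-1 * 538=-538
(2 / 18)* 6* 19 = 38 / 3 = 12.67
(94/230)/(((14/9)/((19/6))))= 2679/3220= 0.83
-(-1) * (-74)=-74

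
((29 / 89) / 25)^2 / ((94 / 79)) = 0.00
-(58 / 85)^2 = -3364 / 7225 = -0.47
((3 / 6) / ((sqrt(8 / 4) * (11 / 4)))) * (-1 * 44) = -4 * sqrt(2) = -5.66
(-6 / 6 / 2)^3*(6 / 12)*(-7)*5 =35 / 16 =2.19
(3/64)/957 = 1/20416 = 0.00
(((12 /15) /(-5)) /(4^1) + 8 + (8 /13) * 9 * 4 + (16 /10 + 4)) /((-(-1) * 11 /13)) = 11607 /275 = 42.21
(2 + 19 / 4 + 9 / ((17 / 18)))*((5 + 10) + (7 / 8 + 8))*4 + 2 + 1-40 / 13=2748545 / 1768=1554.61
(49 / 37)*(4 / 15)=196 / 555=0.35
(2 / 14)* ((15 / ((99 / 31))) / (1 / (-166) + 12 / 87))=149234 / 29337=5.09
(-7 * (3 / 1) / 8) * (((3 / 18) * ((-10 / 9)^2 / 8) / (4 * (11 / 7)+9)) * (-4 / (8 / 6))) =1225 / 92448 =0.01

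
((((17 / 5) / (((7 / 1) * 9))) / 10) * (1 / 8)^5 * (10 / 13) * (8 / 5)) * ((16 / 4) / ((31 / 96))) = 17 / 6770400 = 0.00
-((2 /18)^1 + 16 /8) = -19 /9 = -2.11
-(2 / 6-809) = 2426 / 3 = 808.67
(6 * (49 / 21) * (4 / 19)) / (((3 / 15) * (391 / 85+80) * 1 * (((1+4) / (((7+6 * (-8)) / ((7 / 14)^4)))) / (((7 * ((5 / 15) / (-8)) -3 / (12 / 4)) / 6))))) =355880 / 72333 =4.92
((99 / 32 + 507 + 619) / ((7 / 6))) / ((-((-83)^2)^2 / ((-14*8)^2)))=-12140016 / 47458321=-0.26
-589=-589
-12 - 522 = -534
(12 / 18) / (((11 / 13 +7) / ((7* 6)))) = 182 / 51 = 3.57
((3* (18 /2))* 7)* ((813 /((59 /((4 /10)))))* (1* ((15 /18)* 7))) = 358533 /59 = 6076.83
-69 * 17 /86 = -1173 /86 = -13.64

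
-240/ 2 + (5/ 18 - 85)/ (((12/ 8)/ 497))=-761165/ 27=-28191.30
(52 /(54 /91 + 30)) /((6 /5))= 1.42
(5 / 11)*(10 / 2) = 2.27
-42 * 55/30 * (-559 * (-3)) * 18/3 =-774774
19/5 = 3.80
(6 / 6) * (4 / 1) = 4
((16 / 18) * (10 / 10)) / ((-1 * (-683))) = 8 / 6147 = 0.00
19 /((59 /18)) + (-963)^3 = -52690324131 /59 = -893056341.20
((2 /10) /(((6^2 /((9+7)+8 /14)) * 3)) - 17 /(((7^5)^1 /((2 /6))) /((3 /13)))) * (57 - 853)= -718694072 /29496285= -24.37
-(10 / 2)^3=-125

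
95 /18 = 5.28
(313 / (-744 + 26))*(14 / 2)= -2191 / 718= -3.05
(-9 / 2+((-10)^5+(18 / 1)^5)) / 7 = 3579127 / 14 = 255651.93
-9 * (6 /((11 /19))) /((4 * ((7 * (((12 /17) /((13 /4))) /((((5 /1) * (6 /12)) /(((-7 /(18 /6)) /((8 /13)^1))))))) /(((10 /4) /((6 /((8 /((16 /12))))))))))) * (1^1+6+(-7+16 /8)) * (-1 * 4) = -218025 /1078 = -202.25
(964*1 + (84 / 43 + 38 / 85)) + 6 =3554124 / 3655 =972.40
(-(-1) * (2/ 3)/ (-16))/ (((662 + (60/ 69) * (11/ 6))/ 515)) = -11845/ 366304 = -0.03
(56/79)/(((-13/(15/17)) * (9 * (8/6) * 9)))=-70/157131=-0.00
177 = 177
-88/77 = -8/7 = -1.14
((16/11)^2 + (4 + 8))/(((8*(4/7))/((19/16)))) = 56791/15488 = 3.67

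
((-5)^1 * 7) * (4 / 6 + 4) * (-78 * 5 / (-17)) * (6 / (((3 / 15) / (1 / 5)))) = -382200 / 17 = -22482.35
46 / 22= 23 / 11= 2.09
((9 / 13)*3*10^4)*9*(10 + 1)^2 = 294030000 / 13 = 22617692.31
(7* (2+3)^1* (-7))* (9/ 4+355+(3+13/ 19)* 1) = -6720595/ 76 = -88428.88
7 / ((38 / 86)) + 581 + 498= 20802 / 19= 1094.84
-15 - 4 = -19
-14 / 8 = -7 / 4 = -1.75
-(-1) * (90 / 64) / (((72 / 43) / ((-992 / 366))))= -6665 / 2928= -2.28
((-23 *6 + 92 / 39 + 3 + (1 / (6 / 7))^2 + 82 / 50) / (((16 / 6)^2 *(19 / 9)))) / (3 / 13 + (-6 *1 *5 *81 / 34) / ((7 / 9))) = 541492959 / 5747545600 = 0.09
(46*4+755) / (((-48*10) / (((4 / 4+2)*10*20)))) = -4695 / 4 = -1173.75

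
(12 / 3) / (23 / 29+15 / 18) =696 / 283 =2.46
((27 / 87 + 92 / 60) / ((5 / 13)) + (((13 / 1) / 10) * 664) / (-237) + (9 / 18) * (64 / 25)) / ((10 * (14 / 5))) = 41777 / 481110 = 0.09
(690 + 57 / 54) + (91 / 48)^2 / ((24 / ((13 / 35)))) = 191078419 / 276480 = 691.11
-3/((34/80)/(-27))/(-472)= -405/1003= -0.40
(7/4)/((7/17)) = 17/4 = 4.25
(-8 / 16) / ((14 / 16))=-4 / 7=-0.57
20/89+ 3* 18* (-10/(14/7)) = -24010/89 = -269.78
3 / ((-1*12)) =-1 / 4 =-0.25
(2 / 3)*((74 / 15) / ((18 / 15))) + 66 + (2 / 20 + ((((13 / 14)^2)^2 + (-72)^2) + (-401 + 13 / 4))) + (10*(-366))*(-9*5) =879343685131 / 5186160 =169555.83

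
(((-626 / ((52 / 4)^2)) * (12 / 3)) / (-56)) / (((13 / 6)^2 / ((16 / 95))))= 180288 / 18993065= 0.01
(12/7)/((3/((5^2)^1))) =100/7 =14.29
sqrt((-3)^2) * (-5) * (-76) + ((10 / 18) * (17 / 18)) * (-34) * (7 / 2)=174565 / 162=1077.56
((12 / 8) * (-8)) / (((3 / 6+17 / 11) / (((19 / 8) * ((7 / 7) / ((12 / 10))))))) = -209 / 18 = -11.61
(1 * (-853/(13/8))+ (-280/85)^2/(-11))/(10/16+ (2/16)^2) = -33926656/41327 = -820.93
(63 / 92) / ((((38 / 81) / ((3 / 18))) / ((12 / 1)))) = 5103 / 1748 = 2.92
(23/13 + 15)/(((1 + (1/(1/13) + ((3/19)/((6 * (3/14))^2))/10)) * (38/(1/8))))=14715/3737188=0.00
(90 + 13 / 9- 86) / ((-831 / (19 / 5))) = -931 / 37395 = -0.02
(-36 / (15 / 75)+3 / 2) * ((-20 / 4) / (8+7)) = 119 / 2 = 59.50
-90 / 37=-2.43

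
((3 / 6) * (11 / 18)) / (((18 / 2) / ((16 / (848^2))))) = 11 / 14561856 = 0.00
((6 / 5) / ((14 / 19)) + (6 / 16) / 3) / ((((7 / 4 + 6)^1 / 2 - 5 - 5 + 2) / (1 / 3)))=-491 / 3465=-0.14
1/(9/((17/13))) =17/117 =0.15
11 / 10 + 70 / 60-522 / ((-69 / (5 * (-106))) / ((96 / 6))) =-22132018 / 345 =-64150.78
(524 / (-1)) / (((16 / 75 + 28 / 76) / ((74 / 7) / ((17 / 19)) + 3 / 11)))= -11815034100 / 1085161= -10887.82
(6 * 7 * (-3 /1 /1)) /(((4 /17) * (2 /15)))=-16065 /4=-4016.25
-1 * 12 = -12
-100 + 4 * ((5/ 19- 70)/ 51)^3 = -100290133400/ 909853209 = -110.23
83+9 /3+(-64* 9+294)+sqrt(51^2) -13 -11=-169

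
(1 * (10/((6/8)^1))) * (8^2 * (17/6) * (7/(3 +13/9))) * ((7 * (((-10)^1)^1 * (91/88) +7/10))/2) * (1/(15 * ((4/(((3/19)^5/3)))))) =-47703411/680927225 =-0.07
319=319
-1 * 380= -380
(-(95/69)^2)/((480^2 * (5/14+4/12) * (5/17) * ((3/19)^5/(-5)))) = 106370736941/51533978112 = 2.06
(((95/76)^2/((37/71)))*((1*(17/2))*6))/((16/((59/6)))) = 1780325/18944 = 93.98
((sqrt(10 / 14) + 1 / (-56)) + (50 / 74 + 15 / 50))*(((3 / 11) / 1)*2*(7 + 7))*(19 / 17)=15.39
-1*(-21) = 21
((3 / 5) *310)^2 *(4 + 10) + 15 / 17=8233863 / 17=484344.88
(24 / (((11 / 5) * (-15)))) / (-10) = 4 / 55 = 0.07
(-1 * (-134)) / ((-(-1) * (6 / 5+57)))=670 / 291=2.30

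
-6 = -6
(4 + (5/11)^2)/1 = 509/121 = 4.21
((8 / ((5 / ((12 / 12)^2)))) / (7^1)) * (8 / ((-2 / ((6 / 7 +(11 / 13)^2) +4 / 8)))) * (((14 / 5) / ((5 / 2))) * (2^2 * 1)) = -251136 / 29575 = -8.49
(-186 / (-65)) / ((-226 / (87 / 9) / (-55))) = 9889 / 1469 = 6.73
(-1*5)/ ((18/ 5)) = -25/ 18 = -1.39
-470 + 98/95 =-44552/95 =-468.97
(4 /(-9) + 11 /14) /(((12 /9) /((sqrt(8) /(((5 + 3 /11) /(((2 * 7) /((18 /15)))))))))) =2365 * sqrt(2) /2088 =1.60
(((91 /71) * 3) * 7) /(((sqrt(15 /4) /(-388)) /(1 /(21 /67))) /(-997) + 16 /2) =41078449096557669888 /12209607057479779679 - 2080231479144 * sqrt(15) /12209607057479779679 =3.36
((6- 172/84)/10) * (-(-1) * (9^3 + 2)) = 60673/210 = 288.92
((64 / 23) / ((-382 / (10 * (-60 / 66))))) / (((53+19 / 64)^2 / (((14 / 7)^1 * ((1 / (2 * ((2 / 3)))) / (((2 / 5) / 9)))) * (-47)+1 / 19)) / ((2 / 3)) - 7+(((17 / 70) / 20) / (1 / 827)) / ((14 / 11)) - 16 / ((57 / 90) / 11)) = -18388251607040000 / 77664461858058104161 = -0.00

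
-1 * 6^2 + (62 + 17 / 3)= 95 / 3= 31.67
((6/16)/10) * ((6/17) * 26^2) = 1521/170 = 8.95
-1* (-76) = 76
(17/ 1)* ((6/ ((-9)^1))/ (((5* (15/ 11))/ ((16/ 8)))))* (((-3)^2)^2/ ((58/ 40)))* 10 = -53856/ 29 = -1857.10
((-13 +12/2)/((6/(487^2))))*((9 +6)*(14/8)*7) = -406744835/8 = -50843104.38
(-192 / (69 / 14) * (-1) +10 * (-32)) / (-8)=808 / 23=35.13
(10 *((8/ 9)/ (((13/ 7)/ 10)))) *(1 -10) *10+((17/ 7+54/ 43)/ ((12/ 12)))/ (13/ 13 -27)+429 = -30355755/ 7826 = -3878.83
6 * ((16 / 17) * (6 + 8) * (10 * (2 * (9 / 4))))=60480 / 17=3557.65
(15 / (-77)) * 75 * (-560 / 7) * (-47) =-54935.06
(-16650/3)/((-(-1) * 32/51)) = -141525/16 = -8845.31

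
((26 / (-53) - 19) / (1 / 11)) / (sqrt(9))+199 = 20278 / 159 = 127.53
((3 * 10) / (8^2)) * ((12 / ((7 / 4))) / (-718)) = -45 / 10052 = -0.00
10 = 10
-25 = -25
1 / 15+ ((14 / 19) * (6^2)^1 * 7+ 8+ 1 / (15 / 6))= 55333 / 285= 194.15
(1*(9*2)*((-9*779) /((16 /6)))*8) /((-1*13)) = 378594 /13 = 29122.62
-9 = -9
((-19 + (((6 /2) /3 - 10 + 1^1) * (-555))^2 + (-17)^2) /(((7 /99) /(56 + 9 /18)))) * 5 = 551347659225 /7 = 78763951317.86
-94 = -94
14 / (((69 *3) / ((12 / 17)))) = 56 / 1173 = 0.05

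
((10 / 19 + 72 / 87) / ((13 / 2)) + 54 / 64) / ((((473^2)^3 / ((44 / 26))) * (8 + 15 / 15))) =241145 / 13651329674394222102864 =0.00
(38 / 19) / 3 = 2 / 3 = 0.67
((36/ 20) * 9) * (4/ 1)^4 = 20736/ 5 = 4147.20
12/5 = 2.40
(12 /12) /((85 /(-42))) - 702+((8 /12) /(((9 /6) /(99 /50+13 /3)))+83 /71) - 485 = -1183.52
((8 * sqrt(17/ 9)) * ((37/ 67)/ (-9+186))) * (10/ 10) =296 * sqrt(17)/ 35577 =0.03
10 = 10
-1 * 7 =-7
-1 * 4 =-4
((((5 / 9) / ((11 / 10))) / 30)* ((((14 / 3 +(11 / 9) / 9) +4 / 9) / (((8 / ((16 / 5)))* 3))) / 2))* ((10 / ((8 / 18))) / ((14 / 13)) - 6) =59075 / 673596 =0.09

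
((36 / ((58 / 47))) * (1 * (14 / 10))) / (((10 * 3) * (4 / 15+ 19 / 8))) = 23688 / 45965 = 0.52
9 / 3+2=5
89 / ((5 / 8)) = 712 / 5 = 142.40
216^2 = 46656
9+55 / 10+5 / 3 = 97 / 6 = 16.17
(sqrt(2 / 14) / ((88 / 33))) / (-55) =-3 * sqrt(7) / 3080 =-0.00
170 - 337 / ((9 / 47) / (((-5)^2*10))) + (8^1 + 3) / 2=-7916341 / 18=-439796.72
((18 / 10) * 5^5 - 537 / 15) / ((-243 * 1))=-27946 / 1215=-23.00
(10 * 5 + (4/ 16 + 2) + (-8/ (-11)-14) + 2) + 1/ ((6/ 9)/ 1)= 1869/ 44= 42.48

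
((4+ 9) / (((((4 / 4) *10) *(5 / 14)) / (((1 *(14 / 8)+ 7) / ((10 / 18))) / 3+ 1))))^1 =91 / 4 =22.75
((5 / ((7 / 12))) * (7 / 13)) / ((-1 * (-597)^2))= -20 / 1544439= -0.00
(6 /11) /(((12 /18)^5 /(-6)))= -2187 /88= -24.85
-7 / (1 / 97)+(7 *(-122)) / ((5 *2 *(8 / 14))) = -16569 / 20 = -828.45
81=81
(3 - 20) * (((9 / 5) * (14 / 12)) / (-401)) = 0.09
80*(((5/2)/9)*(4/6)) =400/27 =14.81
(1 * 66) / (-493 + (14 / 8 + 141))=-0.19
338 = 338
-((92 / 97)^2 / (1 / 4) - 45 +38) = 32007 / 9409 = 3.40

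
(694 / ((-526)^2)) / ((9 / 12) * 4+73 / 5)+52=633036423 / 12173744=52.00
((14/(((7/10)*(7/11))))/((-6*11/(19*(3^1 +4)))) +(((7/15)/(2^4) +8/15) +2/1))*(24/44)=-2917/88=-33.15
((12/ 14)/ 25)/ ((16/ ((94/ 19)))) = 141/ 13300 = 0.01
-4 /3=-1.33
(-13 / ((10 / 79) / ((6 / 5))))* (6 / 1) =-18486 / 25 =-739.44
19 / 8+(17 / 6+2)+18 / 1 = 605 / 24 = 25.21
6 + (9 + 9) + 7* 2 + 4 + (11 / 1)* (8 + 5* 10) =680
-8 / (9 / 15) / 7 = -40 / 21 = -1.90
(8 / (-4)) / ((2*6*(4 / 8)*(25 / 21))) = -7 / 25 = -0.28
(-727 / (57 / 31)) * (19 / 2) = -22537 / 6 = -3756.17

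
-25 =-25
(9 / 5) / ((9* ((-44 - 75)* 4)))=-1 / 2380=-0.00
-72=-72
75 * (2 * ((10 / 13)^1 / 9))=500 / 39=12.82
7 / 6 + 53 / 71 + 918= 391883 / 426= 919.91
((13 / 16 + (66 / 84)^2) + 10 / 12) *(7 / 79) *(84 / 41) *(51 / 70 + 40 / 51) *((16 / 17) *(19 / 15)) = 1092481874 / 1474311825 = 0.74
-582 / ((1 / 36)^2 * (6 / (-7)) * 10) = 439992 / 5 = 87998.40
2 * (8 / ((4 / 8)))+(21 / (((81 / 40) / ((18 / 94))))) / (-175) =22552 / 705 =31.99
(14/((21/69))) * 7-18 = 304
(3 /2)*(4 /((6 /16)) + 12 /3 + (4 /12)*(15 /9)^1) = 137 /6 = 22.83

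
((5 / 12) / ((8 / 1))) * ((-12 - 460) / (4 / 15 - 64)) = 1475 / 3824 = 0.39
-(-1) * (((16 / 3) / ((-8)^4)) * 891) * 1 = 297 / 256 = 1.16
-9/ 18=-1/ 2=-0.50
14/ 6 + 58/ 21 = 107/ 21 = 5.10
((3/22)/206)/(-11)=-3/49852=-0.00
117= 117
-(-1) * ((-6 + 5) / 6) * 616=-308 / 3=-102.67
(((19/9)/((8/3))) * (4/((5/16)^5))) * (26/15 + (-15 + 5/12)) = -640024576/46875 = -13653.86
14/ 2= 7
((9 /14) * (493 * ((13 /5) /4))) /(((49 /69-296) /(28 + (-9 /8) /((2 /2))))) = -171139527 /9128000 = -18.75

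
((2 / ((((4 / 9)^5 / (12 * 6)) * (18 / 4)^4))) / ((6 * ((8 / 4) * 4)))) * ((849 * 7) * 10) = 802305 / 32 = 25072.03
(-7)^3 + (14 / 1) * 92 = 945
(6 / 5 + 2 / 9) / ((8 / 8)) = 64 / 45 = 1.42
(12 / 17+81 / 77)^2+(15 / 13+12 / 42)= 100896386 / 22275253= 4.53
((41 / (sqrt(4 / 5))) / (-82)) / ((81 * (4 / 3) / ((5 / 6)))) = -5 * sqrt(5) / 2592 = -0.00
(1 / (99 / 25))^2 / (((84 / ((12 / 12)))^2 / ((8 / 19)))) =0.00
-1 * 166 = -166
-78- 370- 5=-453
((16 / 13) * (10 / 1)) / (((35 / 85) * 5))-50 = -4006 / 91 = -44.02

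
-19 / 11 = -1.73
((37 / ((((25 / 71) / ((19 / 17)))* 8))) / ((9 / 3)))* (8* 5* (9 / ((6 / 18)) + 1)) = 1397564 / 255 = 5480.64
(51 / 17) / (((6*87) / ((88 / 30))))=22 / 1305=0.02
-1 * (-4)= 4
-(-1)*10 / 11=10 / 11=0.91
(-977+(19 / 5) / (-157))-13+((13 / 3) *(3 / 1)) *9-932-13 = -1427149 / 785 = -1818.02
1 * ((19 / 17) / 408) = 19 / 6936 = 0.00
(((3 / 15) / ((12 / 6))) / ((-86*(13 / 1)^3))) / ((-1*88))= 1 / 166268960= 0.00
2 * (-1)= -2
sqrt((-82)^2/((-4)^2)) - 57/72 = 473/24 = 19.71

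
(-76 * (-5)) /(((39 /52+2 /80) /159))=2416800 /31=77961.29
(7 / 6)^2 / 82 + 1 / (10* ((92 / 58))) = 27037 / 339480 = 0.08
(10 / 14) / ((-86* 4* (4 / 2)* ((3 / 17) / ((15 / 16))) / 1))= -425 / 77056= -0.01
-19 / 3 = -6.33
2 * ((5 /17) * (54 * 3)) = 95.29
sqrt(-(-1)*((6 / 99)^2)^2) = 4 / 1089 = 0.00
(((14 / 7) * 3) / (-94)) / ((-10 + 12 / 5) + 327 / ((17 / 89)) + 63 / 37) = -9435 / 252178876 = -0.00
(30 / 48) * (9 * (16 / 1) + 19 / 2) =1535 / 16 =95.94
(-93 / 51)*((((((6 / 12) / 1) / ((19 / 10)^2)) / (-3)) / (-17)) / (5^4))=-62 / 7824675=-0.00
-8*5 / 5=-8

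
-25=-25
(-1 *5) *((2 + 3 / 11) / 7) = -125 / 77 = -1.62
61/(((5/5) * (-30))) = -61/30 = -2.03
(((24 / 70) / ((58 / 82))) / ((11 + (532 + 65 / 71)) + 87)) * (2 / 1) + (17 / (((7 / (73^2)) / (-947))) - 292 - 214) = -557262852521211 / 45466925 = -12256444.71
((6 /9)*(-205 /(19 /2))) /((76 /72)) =-4920 /361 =-13.63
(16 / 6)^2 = 7.11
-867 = -867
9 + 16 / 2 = 17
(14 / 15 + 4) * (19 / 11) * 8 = 68.17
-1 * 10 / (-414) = 5 / 207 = 0.02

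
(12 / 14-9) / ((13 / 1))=-57 / 91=-0.63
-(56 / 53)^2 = -3136 / 2809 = -1.12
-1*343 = -343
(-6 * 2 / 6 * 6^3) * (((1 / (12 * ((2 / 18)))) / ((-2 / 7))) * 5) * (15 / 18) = 4725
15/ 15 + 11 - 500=-488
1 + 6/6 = 2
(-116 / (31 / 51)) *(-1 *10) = 59160 / 31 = 1908.39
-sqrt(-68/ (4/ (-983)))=-sqrt(16711)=-129.27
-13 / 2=-6.50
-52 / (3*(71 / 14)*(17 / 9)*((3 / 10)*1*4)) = -1820 / 1207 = -1.51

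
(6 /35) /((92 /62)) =93 /805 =0.12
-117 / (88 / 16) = -234 / 11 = -21.27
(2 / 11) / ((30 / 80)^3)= 1024 / 297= 3.45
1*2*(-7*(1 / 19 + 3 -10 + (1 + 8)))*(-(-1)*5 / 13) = -210 / 19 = -11.05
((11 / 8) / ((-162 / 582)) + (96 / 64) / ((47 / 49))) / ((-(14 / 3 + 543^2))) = 34273 / 2993354424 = 0.00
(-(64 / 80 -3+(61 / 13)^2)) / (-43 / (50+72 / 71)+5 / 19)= 384142076 / 11237655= 34.18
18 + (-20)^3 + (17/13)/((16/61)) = -1659219/208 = -7977.01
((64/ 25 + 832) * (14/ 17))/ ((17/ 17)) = 292096/ 425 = 687.28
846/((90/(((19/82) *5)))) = 10.89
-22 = -22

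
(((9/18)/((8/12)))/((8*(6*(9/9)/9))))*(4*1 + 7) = 99/64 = 1.55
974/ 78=487/ 39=12.49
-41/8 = -5.12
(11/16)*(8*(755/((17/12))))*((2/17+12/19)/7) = 12058860/38437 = 313.73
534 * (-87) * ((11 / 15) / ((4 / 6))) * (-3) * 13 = 9965241 / 5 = 1993048.20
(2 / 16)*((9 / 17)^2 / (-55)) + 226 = 28738079 / 127160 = 226.00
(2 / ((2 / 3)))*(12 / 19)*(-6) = -216 / 19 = -11.37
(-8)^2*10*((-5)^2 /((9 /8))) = 128000 /9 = 14222.22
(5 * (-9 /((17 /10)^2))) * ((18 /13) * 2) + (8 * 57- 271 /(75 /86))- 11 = 25679233 /281775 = 91.13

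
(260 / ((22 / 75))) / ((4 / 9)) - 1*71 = 42313 / 22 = 1923.32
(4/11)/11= 4/121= 0.03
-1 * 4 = -4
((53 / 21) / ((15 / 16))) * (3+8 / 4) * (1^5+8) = 121.14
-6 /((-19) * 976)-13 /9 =-120509 /83448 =-1.44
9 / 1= 9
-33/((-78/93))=1023/26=39.35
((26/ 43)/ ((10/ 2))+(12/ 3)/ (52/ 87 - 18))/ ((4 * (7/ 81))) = -358992/ 1139285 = -0.32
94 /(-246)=-47 /123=-0.38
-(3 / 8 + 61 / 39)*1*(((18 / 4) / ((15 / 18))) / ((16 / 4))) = -1089 / 416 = -2.62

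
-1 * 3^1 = -3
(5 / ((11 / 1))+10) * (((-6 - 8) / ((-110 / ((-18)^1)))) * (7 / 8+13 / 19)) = -37.34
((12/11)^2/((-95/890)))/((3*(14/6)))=-25632/16093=-1.59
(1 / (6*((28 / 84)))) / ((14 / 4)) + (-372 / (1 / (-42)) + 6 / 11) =1203101 / 77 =15624.69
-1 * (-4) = 4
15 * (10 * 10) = 1500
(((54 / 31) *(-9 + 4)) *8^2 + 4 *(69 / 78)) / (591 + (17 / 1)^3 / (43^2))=-206361343 / 221180908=-0.93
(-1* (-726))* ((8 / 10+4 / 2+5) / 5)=28314 / 25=1132.56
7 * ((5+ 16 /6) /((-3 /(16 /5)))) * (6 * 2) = -686.93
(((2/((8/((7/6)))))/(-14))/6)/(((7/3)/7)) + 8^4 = 393215/96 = 4095.99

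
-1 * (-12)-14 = -2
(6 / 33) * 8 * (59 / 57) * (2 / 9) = 1888 / 5643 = 0.33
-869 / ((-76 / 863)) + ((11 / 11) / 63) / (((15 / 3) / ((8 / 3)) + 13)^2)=669059971285 / 67802868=9867.72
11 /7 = 1.57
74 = 74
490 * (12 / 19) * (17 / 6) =16660 / 19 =876.84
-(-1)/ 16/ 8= 1/ 128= 0.01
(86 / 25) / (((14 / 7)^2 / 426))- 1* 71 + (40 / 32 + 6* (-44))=3261 / 100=32.61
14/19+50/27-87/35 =1849/17955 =0.10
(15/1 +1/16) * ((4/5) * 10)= 241/2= 120.50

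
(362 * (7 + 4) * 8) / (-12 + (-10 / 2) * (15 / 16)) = -509696 / 267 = -1908.97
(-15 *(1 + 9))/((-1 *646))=75/323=0.23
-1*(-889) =889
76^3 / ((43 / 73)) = 745238.33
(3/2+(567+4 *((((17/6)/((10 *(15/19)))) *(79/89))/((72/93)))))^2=75082645743064129/230976360000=325066.36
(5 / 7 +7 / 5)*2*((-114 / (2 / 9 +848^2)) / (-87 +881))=-37962 / 44963789255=-0.00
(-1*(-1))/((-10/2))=-1/5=-0.20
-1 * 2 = -2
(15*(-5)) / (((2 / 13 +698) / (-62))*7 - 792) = 30225 / 350942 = 0.09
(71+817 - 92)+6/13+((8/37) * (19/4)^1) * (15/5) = 384580/481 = 799.54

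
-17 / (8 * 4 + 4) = -17 / 36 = -0.47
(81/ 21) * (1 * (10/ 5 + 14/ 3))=180/ 7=25.71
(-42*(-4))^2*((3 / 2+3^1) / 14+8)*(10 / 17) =2348640 / 17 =138155.29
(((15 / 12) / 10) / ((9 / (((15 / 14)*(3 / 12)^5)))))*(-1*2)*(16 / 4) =-5 / 43008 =-0.00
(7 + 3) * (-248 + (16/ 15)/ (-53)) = -394352/ 159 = -2480.20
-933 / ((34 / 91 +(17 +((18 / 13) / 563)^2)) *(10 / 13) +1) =-4548063612183 / 70021327501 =-64.95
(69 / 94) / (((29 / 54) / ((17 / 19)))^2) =29073978 / 14269247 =2.04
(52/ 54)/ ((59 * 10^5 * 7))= 13/ 557550000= 0.00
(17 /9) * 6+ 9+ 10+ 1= 94 /3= 31.33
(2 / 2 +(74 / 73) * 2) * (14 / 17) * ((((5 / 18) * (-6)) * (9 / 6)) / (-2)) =455 / 146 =3.12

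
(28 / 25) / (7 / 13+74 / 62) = 5642 / 8725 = 0.65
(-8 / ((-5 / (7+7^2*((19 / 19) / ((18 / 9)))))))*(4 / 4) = 252 / 5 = 50.40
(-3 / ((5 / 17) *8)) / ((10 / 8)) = -51 / 50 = -1.02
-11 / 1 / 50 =-11 / 50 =-0.22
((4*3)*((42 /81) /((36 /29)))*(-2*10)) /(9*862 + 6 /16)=-64960 /5027427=-0.01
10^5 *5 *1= 500000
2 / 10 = 1 / 5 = 0.20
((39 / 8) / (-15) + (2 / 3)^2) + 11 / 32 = 667 / 1440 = 0.46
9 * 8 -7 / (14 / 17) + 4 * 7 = 183 / 2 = 91.50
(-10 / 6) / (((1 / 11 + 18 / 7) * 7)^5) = -161051 / 217230376875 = -0.00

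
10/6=5/3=1.67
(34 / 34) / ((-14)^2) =1 / 196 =0.01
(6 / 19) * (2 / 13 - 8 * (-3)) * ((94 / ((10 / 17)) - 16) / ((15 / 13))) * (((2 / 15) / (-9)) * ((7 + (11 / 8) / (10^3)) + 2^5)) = -35220737713 / 64125000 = -549.25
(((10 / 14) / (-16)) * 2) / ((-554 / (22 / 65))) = 0.00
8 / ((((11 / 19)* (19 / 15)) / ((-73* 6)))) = -52560 / 11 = -4778.18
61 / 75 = 0.81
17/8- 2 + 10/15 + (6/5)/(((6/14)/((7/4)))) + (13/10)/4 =361/60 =6.02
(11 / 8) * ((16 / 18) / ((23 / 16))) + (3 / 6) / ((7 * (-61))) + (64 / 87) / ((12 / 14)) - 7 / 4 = -437725 / 10253124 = -0.04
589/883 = 0.67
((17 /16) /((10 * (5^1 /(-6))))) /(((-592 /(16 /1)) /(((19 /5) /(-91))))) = -969 /6734000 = -0.00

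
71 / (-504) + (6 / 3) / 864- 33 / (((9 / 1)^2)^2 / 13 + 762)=-248393 / 1508976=-0.16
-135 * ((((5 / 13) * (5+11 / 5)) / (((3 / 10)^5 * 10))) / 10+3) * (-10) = 252650 / 13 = 19434.62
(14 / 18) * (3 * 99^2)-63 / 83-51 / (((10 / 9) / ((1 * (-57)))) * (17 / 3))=19363851 / 830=23329.94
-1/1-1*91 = -92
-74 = -74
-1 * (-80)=80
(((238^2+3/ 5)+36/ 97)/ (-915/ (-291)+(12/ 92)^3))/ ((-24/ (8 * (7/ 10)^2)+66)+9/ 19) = 311197634727847/ 1043267292990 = 298.29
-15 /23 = -0.65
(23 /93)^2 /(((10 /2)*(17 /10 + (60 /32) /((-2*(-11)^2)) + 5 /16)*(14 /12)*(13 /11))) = 11265584 /2545611159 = 0.00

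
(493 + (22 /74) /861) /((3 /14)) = 31411024 /13653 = 2300.67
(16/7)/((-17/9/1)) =-144/119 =-1.21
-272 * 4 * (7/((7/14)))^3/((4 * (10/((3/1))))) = -223910.40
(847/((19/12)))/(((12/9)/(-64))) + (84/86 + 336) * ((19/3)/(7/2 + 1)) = -61773068/2451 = -25203.21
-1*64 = -64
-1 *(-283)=283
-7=-7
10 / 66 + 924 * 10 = 9240.15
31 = 31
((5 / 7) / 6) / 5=1 / 42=0.02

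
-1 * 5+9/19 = -86/19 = -4.53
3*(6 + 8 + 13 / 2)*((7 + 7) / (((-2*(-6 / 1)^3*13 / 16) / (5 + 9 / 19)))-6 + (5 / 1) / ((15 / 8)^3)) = -146739 / 475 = -308.92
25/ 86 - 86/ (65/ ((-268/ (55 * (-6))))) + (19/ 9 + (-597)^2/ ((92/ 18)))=2218995664192/ 31821075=69733.52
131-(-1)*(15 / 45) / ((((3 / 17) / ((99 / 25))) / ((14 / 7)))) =3649 / 25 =145.96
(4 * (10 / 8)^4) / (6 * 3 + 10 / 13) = 8125 / 15616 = 0.52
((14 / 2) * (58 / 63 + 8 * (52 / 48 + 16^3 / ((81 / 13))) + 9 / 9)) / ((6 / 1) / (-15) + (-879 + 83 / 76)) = -1135398580 / 27034317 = -42.00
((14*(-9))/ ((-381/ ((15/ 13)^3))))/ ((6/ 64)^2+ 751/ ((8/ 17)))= 4147200/ 13027676129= 0.00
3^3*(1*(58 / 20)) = 783 / 10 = 78.30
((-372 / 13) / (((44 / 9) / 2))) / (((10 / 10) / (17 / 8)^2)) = -52.86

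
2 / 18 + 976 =8785 / 9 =976.11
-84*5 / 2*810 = -170100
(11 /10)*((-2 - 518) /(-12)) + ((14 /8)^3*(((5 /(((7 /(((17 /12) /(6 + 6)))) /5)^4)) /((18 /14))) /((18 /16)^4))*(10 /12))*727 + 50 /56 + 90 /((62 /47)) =60528723394506487 /516527592118272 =117.18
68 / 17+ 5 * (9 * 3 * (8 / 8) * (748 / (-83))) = -100648 / 83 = -1212.63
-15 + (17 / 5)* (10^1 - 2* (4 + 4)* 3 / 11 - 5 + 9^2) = 262.56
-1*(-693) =693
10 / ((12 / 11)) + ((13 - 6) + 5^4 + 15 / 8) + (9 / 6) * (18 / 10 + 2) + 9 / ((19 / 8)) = 1487771 / 2280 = 652.53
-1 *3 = -3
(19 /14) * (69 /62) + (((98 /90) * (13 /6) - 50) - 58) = -12201997 /117180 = -104.13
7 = 7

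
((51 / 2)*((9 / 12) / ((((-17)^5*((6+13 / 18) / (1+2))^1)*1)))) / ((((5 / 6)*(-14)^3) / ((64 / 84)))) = 243 / 121323022205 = 0.00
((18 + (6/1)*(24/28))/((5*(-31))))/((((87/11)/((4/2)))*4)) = -297/31465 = -0.01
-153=-153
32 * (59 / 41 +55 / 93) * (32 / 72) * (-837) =-990976 / 41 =-24170.15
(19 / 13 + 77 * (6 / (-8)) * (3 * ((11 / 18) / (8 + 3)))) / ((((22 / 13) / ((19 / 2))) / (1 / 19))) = -849 / 352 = -2.41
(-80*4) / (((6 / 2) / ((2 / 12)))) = -17.78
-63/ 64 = -0.98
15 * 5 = 75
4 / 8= 1 / 2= 0.50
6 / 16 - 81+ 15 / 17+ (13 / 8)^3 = -656731 / 8704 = -75.45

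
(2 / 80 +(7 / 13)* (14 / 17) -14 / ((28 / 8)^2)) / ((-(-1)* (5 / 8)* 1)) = -41733 / 38675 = -1.08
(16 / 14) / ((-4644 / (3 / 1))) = -2 / 2709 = -0.00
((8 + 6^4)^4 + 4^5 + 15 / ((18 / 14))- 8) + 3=8674243722260 / 3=2891414574086.67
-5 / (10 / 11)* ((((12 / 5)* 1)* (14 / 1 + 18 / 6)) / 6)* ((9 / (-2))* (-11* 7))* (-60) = 777546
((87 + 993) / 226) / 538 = 0.01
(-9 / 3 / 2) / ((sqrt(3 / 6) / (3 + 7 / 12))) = -7.60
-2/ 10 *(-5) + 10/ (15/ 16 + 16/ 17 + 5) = 2.45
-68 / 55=-1.24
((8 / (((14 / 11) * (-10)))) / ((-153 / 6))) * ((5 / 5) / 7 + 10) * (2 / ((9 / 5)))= 6248 / 22491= 0.28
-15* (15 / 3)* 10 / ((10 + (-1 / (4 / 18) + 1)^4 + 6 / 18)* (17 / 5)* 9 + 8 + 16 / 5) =-12000 / 78709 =-0.15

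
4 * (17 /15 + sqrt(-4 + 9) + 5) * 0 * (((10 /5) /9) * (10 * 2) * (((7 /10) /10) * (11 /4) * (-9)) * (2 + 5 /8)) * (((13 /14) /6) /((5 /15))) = 0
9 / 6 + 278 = 559 / 2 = 279.50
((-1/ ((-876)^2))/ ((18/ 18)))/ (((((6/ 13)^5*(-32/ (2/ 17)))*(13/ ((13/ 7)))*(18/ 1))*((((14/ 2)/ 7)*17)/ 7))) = 371293/ 496654980268032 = 0.00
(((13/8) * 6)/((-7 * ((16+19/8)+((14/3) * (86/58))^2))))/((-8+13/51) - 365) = 15054741/266930103125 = 0.00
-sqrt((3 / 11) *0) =0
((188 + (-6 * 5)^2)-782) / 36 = 17 / 2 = 8.50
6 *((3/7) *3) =54/7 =7.71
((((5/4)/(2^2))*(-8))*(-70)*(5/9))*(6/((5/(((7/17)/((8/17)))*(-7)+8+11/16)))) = 7175/24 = 298.96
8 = 8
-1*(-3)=3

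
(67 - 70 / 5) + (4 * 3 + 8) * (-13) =-207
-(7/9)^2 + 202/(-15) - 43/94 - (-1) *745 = 27809029/38070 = 730.47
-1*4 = -4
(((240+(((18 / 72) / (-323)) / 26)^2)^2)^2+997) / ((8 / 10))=26896885534034600179802019478924109583239720965 / 6485551082903959154121209785524158464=4147201246.31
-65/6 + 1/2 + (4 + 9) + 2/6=3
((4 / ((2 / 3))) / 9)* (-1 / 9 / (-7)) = 2 / 189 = 0.01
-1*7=-7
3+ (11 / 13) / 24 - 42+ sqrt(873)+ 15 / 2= -9817 / 312+ 3 * sqrt(97)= -1.92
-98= -98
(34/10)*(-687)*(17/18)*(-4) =132362/15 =8824.13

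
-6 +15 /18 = -31 /6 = -5.17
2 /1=2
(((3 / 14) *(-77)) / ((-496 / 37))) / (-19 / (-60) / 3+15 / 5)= 54945 / 138632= 0.40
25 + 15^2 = 250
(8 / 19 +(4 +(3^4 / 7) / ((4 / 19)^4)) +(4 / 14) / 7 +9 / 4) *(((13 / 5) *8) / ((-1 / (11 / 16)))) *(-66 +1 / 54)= 102305608664831 / 18385920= 5564345.36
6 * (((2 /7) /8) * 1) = 3 /14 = 0.21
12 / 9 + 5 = 19 / 3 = 6.33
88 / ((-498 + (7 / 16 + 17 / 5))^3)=-45056000 / 61784468832437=-0.00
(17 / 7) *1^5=17 / 7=2.43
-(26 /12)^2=-4.69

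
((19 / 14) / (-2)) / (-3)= 19 / 84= 0.23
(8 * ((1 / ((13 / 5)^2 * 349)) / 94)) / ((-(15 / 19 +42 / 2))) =-950 / 573826149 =-0.00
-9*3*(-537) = 14499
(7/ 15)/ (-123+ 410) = 1/ 615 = 0.00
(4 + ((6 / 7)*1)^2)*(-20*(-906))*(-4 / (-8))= 2101920 / 49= 42896.33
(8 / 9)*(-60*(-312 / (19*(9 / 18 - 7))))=-2560 / 19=-134.74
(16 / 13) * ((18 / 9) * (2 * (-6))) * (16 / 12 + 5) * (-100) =243200 / 13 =18707.69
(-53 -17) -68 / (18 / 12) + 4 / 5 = -1718 / 15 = -114.53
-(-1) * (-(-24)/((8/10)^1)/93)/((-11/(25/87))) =-250/29667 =-0.01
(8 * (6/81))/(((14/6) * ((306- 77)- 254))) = -16/1575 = -0.01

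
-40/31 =-1.29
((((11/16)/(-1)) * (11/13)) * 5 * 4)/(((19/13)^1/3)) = -1815/76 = -23.88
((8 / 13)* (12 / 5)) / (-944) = -6 / 3835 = -0.00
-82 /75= -1.09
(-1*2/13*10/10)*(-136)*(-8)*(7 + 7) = -30464/13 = -2343.38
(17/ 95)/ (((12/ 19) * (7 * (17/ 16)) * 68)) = 1/ 1785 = 0.00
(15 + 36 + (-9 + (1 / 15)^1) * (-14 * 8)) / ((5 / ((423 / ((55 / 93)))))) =206831349 / 1375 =150422.80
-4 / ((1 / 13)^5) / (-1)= 1485172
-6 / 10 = -3 / 5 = -0.60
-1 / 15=-0.07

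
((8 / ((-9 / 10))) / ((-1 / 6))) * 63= 3360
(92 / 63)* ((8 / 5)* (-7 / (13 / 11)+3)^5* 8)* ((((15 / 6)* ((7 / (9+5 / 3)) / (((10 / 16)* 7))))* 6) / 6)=-58317083648 / 38985765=-1495.86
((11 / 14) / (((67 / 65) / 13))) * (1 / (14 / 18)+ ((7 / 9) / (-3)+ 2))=2658370 / 88641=29.99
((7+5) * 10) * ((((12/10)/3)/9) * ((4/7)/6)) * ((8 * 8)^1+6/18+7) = 6848/189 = 36.23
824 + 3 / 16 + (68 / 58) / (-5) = 1911571 / 2320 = 823.95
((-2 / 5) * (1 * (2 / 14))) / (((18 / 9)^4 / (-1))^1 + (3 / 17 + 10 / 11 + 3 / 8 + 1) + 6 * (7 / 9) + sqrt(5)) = 40284288 * sqrt(5) / 51975046235 + 357433296 / 51975046235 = 0.01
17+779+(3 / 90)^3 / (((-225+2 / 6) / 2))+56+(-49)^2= 9866348999 / 3033000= 3253.00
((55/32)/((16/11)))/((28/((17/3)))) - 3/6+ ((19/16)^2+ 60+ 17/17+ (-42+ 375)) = 16994581/43008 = 395.15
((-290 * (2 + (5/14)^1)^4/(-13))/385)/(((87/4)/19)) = 682803/436982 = 1.56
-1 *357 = -357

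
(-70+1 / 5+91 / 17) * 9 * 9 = -443718 / 85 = -5220.21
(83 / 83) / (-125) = -1 / 125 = -0.01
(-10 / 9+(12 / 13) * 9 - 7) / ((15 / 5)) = 23 / 351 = 0.07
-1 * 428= -428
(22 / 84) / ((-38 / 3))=-11 / 532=-0.02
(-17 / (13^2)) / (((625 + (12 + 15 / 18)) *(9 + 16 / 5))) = -510 / 39452543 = -0.00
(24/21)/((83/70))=80/83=0.96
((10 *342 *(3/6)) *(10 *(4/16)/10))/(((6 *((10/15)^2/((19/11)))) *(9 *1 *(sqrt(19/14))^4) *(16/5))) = 3675/704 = 5.22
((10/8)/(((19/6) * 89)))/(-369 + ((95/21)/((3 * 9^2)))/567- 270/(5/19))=-8680203/2730149464520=-0.00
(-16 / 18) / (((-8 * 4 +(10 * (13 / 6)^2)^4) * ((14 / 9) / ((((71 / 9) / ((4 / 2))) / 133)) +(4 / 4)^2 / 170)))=-1126275840 / 322798324181319343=-0.00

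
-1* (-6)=6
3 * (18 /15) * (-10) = -36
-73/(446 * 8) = -73/3568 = -0.02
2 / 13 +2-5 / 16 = 383 / 208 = 1.84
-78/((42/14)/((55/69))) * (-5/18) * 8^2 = 228800/621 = 368.44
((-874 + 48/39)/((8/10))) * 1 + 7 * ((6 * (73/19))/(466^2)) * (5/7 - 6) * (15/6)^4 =-468197712315/429100256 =-1091.11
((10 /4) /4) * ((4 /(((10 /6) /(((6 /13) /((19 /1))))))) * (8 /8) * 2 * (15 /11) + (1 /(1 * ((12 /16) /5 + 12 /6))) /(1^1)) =91145 /233662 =0.39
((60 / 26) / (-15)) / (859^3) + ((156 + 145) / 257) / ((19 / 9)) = 0.55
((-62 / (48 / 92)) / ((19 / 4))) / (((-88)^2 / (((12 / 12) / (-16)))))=713 / 3531264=0.00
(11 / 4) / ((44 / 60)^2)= 225 / 44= 5.11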